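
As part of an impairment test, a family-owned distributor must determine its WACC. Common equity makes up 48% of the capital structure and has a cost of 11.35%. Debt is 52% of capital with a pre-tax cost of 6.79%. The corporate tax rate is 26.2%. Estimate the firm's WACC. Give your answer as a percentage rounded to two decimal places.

After-tax cost of debt = 6.79% × (1 − 26.2%) = 5.0110%.
WACC = 0.480 × 11.3500% + 0.520 × 5.0110% = 8.0537%.

8.05%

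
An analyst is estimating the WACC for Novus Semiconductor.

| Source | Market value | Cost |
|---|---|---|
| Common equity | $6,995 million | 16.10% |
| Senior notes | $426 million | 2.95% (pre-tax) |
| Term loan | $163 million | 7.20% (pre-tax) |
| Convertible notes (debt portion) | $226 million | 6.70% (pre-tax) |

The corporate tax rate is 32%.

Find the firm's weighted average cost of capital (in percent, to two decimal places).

14.76%

Total capital V = 6995 + 426 + 163 + 226 = 7810.
Equity: weight = 6995/7810 = 0.8956; cost = 16.1%.
Senior notes: weight = 426/7810 = 0.0545; after-tax cost = 2.95% × (1 − 32%) = 2.0060%.
Term loan: weight = 163/7810 = 0.0209; after-tax cost = 7.2% × (1 − 32%) = 4.8960%.
Convertible notes (debt portion): weight = 226/7810 = 0.0289; after-tax cost = 6.7% × (1 − 32%) = 4.5560%.
WACC = 0.8956 × 16.1000% + 0.0545 × 2.0060% + 0.0209 × 4.8960% + 0.0289 × 4.5560% = 14.7633%.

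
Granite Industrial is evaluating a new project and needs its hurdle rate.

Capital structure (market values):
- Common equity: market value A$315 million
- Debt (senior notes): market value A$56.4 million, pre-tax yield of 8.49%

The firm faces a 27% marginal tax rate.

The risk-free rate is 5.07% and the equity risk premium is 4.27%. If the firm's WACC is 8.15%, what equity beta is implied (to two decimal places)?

Total capital V = 315 + 56.4 = 371.4.
Equity weight = 315/371.4 = 0.8481.
Senior notes weight = 56.4/371.4 = 0.1519.
Debt contribution = 0.1519 × 8.49% × (1 − 27%) = 0.9412%.
Required equity contribution = 8.15% − 0.9412% = 7.2088%  ⇒  Re = 8.4996%.
CAPM: 8.4996% = 5.07% + β × 4.27%  ⇒  β = 0.8032.

0.80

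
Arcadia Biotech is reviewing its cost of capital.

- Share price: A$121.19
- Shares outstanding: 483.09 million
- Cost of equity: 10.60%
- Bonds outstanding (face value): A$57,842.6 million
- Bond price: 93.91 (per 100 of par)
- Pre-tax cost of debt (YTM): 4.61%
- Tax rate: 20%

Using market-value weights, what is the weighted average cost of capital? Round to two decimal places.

Market value of equity E = 121.19 × 483.09m = 58545.6771m. Market value of debt D = 57842.6m × 93.91/100 = 54319.98566m.
Total capital V = 58545.6771 + 54319.98566 = 112865.66276.
Equity: weight = 58545.6771/112865.66276 = 0.5187; cost = 10.6%.
Bonds outstanding: weight = 54319.98566/112865.66276 = 0.4813; after-tax cost = 4.61% × (1 − 20%) = 3.6880%.
WACC = 0.5187 × 10.6000% + 0.4813 × 3.6880% = 7.2734%.

7.27%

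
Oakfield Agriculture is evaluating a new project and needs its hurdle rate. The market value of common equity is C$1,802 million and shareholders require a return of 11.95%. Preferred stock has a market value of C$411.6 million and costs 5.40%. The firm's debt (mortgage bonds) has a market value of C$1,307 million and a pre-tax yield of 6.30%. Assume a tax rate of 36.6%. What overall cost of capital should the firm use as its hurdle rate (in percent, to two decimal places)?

Total capital V = 1802 + 411.6 + 1307 = 3520.6.
Equity: weight = 1802/3520.6 = 0.5118; cost = 11.95%.
Preferred: weight = 411.6/3520.6 = 0.1169; cost = 5.4%.
Mortgage bonds: weight = 1307/3520.6 = 0.3712; after-tax cost = 6.3% × (1 − 36.6%) = 3.9942%.
WACC = 0.5118 × 11.9500% + 0.1169 × 5.4000% + 0.3712 × 3.9942% = 8.2307%.

8.23%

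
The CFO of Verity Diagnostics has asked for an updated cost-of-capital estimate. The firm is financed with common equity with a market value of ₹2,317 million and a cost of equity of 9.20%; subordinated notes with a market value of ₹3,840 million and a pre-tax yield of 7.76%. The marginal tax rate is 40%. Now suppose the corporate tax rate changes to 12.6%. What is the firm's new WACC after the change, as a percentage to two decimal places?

7.69%

After the change:
Total capital V = 2317 + 3840 = 6157.
Equity: weight = 2317/6157 = 0.3763; cost = 9.2%.
Subordinated notes: weight = 3840/6157 = 0.6237; after-tax cost = 7.76% × (1 − 12.6%) = 6.7822%.
WACC = 0.3763 × 9.2000% + 0.6237 × 6.7822% = 7.6921%.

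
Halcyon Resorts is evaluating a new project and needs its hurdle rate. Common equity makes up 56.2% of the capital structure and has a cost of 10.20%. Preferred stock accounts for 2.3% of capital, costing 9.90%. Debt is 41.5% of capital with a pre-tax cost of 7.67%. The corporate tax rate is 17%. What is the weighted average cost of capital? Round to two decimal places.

After-tax cost of debt = 7.67% × (1 − 17%) = 6.3661%.
WACC = 0.562 × 10.2000% + 0.023 × 9.9000% + 0.415 × 6.3661% = 8.6020%.

8.60%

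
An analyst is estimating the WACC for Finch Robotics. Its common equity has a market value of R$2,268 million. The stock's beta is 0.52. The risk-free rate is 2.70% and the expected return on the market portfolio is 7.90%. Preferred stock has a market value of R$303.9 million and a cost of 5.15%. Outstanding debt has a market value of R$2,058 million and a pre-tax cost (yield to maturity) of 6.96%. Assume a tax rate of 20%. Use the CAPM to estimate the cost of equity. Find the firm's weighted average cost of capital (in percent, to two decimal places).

5.46%

Market risk premium = 7.9% − 2.7% = 5.2%.
Cost of equity via CAPM: Re = 2.7% + 0.52 × 5.2% = 5.4040%.
Total capital V = 2268 + 303.9 + 2058 = 4629.9.
Equity: weight = 2268/4629.9 = 0.4899; cost = 5.404%.
Preferred: weight = 303.9/4629.9 = 0.0656; cost = 5.15%.
Debt: weight = 2058/4629.9 = 0.4445; after-tax cost = 6.96% × (1 − 20%) = 5.5680%.
WACC = 0.4899 × 5.4040% + 0.0656 × 5.1500% + 0.4445 × 5.5680% = 5.4602%.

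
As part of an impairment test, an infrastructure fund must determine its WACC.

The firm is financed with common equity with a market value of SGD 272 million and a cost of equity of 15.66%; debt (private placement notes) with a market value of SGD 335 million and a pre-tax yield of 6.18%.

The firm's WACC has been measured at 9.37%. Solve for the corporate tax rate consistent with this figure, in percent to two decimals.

31.02%

Total capital V = 272 + 335 = 607.
Equity weight = 272/607 = 0.4481.
Private placement notes weight = 335/607 = 0.5519.
Equity contribution = 0.4481 × 15.66% = 7.0173%.
Debt contribution must be 9.37% − 7.0173% = 2.3527%.
0.5519 × 6.18% × (1 − T) = 2.3527%  ⇒  (1 − T) = 0.6898.
T = 31.0211%.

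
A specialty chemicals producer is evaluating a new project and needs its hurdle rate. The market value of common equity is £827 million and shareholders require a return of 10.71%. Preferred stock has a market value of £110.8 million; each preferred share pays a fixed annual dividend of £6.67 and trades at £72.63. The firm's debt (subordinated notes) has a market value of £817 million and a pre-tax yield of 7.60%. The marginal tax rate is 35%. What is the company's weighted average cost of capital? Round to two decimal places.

7.93%

Cost of preferred: Rp = 6.67 / 72.63 = 9.1835%.
Total capital V = 827 + 110.8 + 817 = 1754.8.
Equity: weight = 827/1754.8 = 0.4713; cost = 10.71%.
Preferred: weight = 110.8/1754.8 = 0.0631; cost = 9.1835%.
Subordinated notes: weight = 817/1754.8 = 0.4656; after-tax cost = 7.6% × (1 − 35%) = 4.9400%.
WACC = 0.4713 × 10.7100% + 0.0631 × 9.1835% + 0.4656 × 4.9400% = 7.9272%.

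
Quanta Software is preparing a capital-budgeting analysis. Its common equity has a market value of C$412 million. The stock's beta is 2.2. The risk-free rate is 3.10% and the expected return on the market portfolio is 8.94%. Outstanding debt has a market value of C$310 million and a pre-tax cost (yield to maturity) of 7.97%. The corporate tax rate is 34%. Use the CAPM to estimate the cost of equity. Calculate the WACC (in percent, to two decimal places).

Market risk premium = 8.94% − 3.1% = 5.84%.
Cost of equity via CAPM: Re = 3.1% + 2.2 × 5.84% = 15.9480%.
Total capital V = 412 + 310 = 722.
Equity: weight = 412/722 = 0.5706; cost = 15.948%.
Debt: weight = 310/722 = 0.4294; after-tax cost = 7.97% × (1 − 34%) = 5.2602%.
WACC = 0.5706 × 15.9480% + 0.4294 × 5.2602% = 11.3591%.

11.36%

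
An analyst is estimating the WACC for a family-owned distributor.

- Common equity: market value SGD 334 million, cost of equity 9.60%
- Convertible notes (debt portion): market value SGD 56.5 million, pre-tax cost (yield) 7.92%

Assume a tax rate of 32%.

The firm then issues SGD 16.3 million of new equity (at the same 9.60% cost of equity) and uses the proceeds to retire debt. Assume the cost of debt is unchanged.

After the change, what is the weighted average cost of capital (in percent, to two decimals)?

After the change:
Total capital V = 350.3 + 40.2 = 390.5.
Equity: weight = 350.3/390.5 = 0.8971; cost = 9.6%.
Convertible notes (debt portion): weight = 40.2/390.5 = 0.1029; after-tax cost = 7.92% × (1 − 32%) = 5.3856%.
WACC = 0.8971 × 9.6000% + 0.1029 × 5.3856% = 9.1661%.

9.17%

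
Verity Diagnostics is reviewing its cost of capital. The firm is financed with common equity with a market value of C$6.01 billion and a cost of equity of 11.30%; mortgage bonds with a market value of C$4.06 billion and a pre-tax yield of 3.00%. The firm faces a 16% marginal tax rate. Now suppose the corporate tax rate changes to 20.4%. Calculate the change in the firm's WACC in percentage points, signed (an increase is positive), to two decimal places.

Current WACC:
Total capital V = 6.01 + 4.06 = 10.07.
Equity: weight = 6.01/10.07 = 0.5968; cost = 11.3%.
Mortgage bonds: weight = 4.06/10.07 = 0.4032; after-tax cost = 3% × (1 − 16%) = 2.5200%.
WACC = 0.5968 × 11.3000% + 0.4032 × 2.5200% = 7.7601%.
After the change:
Total capital V = 6.01 + 4.06 = 10.07.
Equity: weight = 6.01/10.07 = 0.5968; cost = 11.3%.
Mortgage bonds: weight = 4.06/10.07 = 0.4032; after-tax cost = 3% × (1 − 20.4%) = 2.3880%.
WACC = 0.5968 × 11.3000% + 0.4032 × 2.3880% = 7.7069%.
Change in WACC = 7.7069% − 7.7601% = -0.0532 pp.

-0.05 pp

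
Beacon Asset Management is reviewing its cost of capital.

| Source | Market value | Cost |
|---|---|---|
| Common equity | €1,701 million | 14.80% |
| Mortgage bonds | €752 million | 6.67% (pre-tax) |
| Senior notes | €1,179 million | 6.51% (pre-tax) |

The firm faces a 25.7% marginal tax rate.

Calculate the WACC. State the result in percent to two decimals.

9.53%

Total capital V = 1701 + 752 + 1179 = 3632.
Equity: weight = 1701/3632 = 0.4683; cost = 14.8%.
Mortgage bonds: weight = 752/3632 = 0.2070; after-tax cost = 6.67% × (1 − 25.7%) = 4.9558%.
Senior notes: weight = 1179/3632 = 0.3246; after-tax cost = 6.51% × (1 − 25.7%) = 4.8369%.
WACC = 0.4683 × 14.8000% + 0.2070 × 4.9558% + 0.3246 × 4.8369% = 9.5276%.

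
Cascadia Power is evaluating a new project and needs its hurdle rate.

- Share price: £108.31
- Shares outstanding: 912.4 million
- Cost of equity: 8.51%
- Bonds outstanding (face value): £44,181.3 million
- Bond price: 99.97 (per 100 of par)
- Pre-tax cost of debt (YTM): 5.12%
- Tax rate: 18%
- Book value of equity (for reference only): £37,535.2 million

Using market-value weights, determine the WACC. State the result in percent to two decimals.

7.18%

Market value of equity E = 108.31 × 912.4m = 98822.044m. Market value of debt D = 44181.3m × 99.97/100 = 44168.04561m.
Total capital V = 98822.044 + 44168.04561 = 142990.08961.
Equity: weight = 98822.044/142990.08961 = 0.6911; cost = 8.51%.
Bonds outstanding: weight = 44168.04561/142990.08961 = 0.3089; after-tax cost = 5.12% × (1 − 18%) = 4.1984%.
WACC = 0.6911 × 8.5100% + 0.3089 × 4.1984% = 7.1782%.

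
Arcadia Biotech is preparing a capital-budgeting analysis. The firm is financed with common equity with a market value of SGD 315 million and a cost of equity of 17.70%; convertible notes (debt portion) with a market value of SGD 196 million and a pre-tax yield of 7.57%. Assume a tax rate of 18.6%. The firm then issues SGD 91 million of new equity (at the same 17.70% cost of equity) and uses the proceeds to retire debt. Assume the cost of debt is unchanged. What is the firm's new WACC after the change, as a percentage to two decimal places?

15.33%

After the change:
Total capital V = 406 + 105 = 511.
Equity: weight = 406/511 = 0.7945; cost = 17.7%.
Convertible notes (debt portion): weight = 105/511 = 0.2055; after-tax cost = 7.57% × (1 − 18.6%) = 6.1620%.
WACC = 0.7945 × 17.7000% + 0.2055 × 6.1620% = 15.3292%.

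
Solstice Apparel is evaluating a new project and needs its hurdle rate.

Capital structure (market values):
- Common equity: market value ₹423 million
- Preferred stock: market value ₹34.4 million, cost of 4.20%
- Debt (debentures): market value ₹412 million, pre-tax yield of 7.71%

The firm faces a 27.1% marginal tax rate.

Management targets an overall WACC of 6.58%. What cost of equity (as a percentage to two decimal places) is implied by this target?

7.71%

Total capital V = 423 + 34.4 + 412 = 869.4.
Equity weight = 423/869.4 = 0.4865.
Preferred weight = 34.4/869.4 = 0.0396.
Debentures weight = 412/869.4 = 0.4739.
Debt contribution = 0.4739 × 7.71% × (1 − 27.1%) = 2.6635%.
Preferred contribution = 0.0396 × 4.2% = 0.1662%.
Required equity contribution = 6.58% − 2.8297% = 3.7503%.
Re = 3.7503% / 0.4865 = 7.7080%.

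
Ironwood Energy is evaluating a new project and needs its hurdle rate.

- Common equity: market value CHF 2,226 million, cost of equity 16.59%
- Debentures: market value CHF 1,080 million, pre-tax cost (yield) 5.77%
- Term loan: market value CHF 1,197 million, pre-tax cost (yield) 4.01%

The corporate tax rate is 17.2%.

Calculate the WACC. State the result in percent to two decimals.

Total capital V = 2226 + 1080 + 1197 = 4503.
Equity: weight = 2226/4503 = 0.4943; cost = 16.59%.
Debentures: weight = 1080/4503 = 0.2398; after-tax cost = 5.77% × (1 − 17.2%) = 4.7776%.
Term loan: weight = 1197/4503 = 0.2658; after-tax cost = 4.01% × (1 − 17.2%) = 3.3203%.
WACC = 0.4943 × 16.5900% + 0.2398 × 4.7776% + 0.2658 × 3.3203% = 10.2295%.

10.23%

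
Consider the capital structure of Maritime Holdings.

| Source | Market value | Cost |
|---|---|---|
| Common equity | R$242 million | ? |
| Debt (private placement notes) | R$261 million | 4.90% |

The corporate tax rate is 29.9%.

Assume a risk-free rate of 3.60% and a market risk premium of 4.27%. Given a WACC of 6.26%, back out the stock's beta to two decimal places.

Total capital V = 242 + 261 = 503.
Equity weight = 242/503 = 0.4811.
Private placement notes weight = 261/503 = 0.5189.
Debt contribution = 0.5189 × 4.9% × (1 − 29.9%) = 1.7823%.
Required equity contribution = 6.26% − 1.7823% = 4.4777%  ⇒  Re = 9.3069%.
CAPM: 9.3069% = 3.6% + β × 4.27%  ⇒  β = 1.3365.

1.34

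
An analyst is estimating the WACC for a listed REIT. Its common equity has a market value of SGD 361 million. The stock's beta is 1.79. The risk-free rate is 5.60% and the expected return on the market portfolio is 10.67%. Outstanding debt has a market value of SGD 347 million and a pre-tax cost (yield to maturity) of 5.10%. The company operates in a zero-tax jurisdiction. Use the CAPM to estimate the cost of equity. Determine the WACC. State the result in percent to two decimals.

Market risk premium = 10.67% − 5.6% = 5.07%.
Cost of equity via CAPM: Re = 5.6% + 1.79 × 5.07% = 14.6753%.
Total capital V = 361 + 347 = 708.
Equity: weight = 361/708 = 0.5099; cost = 14.6753%.
Debt: weight = 347/708 = 0.4901; after-tax cost = 5.1% × (1 − 0%) = 5.1000%.
WACC = 0.5099 × 14.6753% + 0.4901 × 5.1000% = 9.9823%.

9.98%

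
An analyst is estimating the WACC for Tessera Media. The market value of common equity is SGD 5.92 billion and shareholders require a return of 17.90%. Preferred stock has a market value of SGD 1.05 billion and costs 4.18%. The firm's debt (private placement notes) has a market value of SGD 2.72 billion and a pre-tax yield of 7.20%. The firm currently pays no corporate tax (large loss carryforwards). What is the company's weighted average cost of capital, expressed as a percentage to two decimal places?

13.41%

Total capital V = 5.92 + 1.05 + 2.72 = 9.69.
Equity: weight = 5.92/9.69 = 0.6109; cost = 17.9%.
Preferred: weight = 1.05/9.69 = 0.1084; cost = 4.18%.
Private placement notes: weight = 2.72/9.69 = 0.2807; after-tax cost = 7.2% × (1 − 0%) = 7.2000%.
WACC = 0.6109 × 17.9000% + 0.1084 × 4.1800% + 0.2807 × 7.2000% = 13.4098%.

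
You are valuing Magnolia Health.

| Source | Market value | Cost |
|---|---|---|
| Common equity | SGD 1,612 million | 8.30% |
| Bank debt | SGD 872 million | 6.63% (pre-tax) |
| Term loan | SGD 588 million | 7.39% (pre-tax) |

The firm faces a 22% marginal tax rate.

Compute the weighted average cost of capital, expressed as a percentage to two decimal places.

6.93%

Total capital V = 1612 + 872 + 588 = 3072.
Equity: weight = 1612/3072 = 0.5247; cost = 8.3%.
Bank debt: weight = 872/3072 = 0.2839; after-tax cost = 6.63% × (1 − 22%) = 5.1714%.
Term loan: weight = 588/3072 = 0.1914; after-tax cost = 7.39% × (1 − 22%) = 5.7642%.
WACC = 0.5247 × 8.3000% + 0.2839 × 5.1714% + 0.1914 × 5.7642% = 6.9266%.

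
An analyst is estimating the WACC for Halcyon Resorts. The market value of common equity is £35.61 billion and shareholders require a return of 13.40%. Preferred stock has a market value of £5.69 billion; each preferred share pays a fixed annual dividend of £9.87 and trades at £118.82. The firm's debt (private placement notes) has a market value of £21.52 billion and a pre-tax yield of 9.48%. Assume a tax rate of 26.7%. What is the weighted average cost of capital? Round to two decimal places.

Cost of preferred: Rp = 9.87 / 118.82 = 8.3067%.
Total capital V = 35.61 + 5.69 + 21.52 = 62.82.
Equity: weight = 35.61/62.82 = 0.5669; cost = 13.4%.
Preferred: weight = 5.69/62.82 = 0.0906; cost = 8.3067%.
Private placement notes: weight = 21.52/62.82 = 0.3426; after-tax cost = 9.48% × (1 − 26.7%) = 6.9488%.
WACC = 0.5669 × 13.4000% + 0.0906 × 8.3067% + 0.3426 × 6.9488% = 10.7287%.

10.73%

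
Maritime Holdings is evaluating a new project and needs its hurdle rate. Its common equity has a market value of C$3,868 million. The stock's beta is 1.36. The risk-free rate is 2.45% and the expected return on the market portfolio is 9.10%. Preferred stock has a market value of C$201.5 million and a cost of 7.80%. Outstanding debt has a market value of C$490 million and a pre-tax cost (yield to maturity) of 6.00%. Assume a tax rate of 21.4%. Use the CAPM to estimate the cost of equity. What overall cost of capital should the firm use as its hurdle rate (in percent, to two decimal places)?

10.60%

Market risk premium = 9.1% − 2.45% = 6.65%.
Cost of equity via CAPM: Re = 2.45% + 1.36 × 6.65% = 11.4940%.
Total capital V = 3868 + 201.5 + 490 = 4559.5.
Equity: weight = 3868/4559.5 = 0.8483; cost = 11.494%.
Preferred: weight = 201.5/4559.5 = 0.0442; cost = 7.8%.
Debt: weight = 490/4559.5 = 0.1075; after-tax cost = 6% × (1 − 21.4%) = 4.7160%.
WACC = 0.8483 × 11.4940% + 0.0442 × 7.8000% + 0.1075 × 4.7160% = 10.6023%.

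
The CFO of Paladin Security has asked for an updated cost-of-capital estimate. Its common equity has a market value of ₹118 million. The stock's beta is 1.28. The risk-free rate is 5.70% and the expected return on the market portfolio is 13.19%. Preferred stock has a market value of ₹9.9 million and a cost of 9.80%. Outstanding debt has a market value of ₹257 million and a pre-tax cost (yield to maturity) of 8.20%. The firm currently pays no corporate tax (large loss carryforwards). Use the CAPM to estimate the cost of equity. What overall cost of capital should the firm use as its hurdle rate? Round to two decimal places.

10.41%

Market risk premium = 13.19% − 5.7% = 7.49%.
Cost of equity via CAPM: Re = 5.7% + 1.28 × 7.49% = 15.2872%.
Total capital V = 118 + 9.9 + 257 = 384.9.
Equity: weight = 118/384.9 = 0.3066; cost = 15.2872%.
Preferred: weight = 9.9/384.9 = 0.0257; cost = 9.8%.
Debt: weight = 257/384.9 = 0.6677; after-tax cost = 8.2% × (1 − 0%) = 8.2000%.
WACC = 0.3066 × 15.2872% + 0.0257 × 9.8000% + 0.6677 × 8.2000% = 10.4139%.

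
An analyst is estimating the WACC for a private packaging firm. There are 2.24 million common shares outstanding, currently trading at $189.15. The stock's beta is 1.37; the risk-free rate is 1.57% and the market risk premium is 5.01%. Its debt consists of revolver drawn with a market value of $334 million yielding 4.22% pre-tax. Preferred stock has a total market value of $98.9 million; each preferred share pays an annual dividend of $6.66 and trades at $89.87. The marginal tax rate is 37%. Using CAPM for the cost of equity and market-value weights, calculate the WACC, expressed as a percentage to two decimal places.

6.06%

Cost of equity via CAPM: Re = 1.57% + 1.37 × 5.01% = 8.4337%.
Cost of preferred: Rp = 6.66 / 89.87 = 7.4107%.
Market value of equity E = 189.15 × 2.24m = 423.696m.
Total capital V = 423.696 + 98.9 + 334 = 856.596.
Equity: weight = 423.696/856.596 = 0.4946; cost = 8.4337%.
Preferred: weight = 98.9/856.596 = 0.1155; cost = 7.4107%.
Revolver drawn: weight = 334/856.596 = 0.3899; after-tax cost = 4.22% × (1 − 37%) = 2.6586%.
WACC = 0.4946 × 8.4337% + 0.1155 × 7.4107% + 0.3899 × 2.6586% = 6.0638%.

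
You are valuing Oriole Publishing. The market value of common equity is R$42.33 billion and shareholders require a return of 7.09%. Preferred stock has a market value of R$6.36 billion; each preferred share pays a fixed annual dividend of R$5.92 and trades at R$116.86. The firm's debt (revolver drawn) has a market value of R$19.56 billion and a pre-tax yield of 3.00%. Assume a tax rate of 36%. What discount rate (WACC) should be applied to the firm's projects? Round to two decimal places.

5.42%

Cost of preferred: Rp = 5.92 / 116.86 = 5.0659%.
Total capital V = 42.33 + 6.36 + 19.56 = 68.25.
Equity: weight = 42.33/68.25 = 0.6202; cost = 7.09%.
Preferred: weight = 6.36/68.25 = 0.0932; cost = 5.0659%.
Revolver drawn: weight = 19.56/68.25 = 0.2866; after-tax cost = 3% × (1 − 36%) = 1.9200%.
WACC = 0.6202 × 7.0900% + 0.0932 × 5.0659% + 0.2866 × 1.9200% = 5.4197%.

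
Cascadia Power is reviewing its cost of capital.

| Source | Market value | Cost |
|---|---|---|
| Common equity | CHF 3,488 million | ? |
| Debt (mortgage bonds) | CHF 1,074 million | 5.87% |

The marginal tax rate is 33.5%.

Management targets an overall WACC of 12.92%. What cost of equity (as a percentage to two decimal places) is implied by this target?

15.70%

Total capital V = 3488 + 1074 = 4562.
Equity weight = 3488/4562 = 0.7646.
Mortgage bonds weight = 1074/4562 = 0.2354.
Debt contribution = 0.2354 × 5.87% × (1 − 33.5%) = 0.9190%.
Required equity contribution = 12.92% − 0.9190% = 12.0010%.
Re = 12.0010% / 0.7646 = 15.6963%.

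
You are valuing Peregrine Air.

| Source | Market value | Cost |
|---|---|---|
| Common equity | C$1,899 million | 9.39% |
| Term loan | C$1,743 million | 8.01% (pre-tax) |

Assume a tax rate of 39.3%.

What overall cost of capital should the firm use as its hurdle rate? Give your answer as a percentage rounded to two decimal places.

Total capital V = 1899 + 1743 = 3642.
Equity: weight = 1899/3642 = 0.5214; cost = 9.39%.
Term loan: weight = 1743/3642 = 0.4786; after-tax cost = 8.01% × (1 − 39.3%) = 4.8621%.
WACC = 0.5214 × 9.3900% + 0.4786 × 4.8621% = 7.2230%.

7.22%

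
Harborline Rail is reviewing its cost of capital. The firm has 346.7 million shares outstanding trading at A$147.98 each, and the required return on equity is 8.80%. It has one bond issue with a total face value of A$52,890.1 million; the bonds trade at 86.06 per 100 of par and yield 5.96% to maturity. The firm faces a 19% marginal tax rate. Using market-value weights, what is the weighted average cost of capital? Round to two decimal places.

6.93%

Market value of equity E = 147.98 × 346.7m = 51304.666m. Market value of debt D = 52890.1m × 86.06/100 = 45517.22006m.
Total capital V = 51304.666 + 45517.22006 = 96821.88606.
Equity: weight = 51304.666/96821.88606 = 0.5299; cost = 8.8%.
Bonds outstanding: weight = 45517.22006/96821.88606 = 0.4701; after-tax cost = 5.96% × (1 − 19%) = 4.8276%.
WACC = 0.5299 × 8.8000% + 0.4701 × 4.8276% = 6.9325%.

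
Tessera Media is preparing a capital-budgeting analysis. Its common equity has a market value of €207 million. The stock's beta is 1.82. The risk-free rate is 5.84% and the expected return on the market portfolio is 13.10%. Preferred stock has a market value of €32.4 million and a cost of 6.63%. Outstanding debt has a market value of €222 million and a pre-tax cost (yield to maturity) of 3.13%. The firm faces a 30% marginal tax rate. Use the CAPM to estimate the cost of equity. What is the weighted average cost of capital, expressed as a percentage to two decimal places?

10.07%

Market risk premium = 13.1% − 5.84% = 7.26%.
Cost of equity via CAPM: Re = 5.84% + 1.82 × 7.26% = 19.0532%.
Total capital V = 207 + 32.4 + 222 = 461.4.
Equity: weight = 207/461.4 = 0.4486; cost = 19.0532%.
Preferred: weight = 32.4/461.4 = 0.0702; cost = 6.63%.
Debt: weight = 222/461.4 = 0.4811; after-tax cost = 3.13% × (1 − 30%) = 2.1910%.
WACC = 0.4486 × 19.0532% + 0.0702 × 6.6300% + 0.4811 × 2.1910% = 10.0677%.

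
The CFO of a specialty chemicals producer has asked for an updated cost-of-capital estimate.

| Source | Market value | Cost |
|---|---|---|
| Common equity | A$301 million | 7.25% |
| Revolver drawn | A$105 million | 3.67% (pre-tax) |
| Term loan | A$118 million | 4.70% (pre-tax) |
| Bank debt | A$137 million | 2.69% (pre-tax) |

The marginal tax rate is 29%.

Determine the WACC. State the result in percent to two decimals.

Total capital V = 301 + 105 + 118 + 137 = 661.
Equity: weight = 301/661 = 0.4554; cost = 7.25%.
Revolver drawn: weight = 105/661 = 0.1589; after-tax cost = 3.67% × (1 − 29%) = 2.6057%.
Term loan: weight = 118/661 = 0.1785; after-tax cost = 4.7% × (1 − 29%) = 3.3370%.
Bank debt: weight = 137/661 = 0.2073; after-tax cost = 2.69% × (1 − 29%) = 1.9099%.
WACC = 0.4554 × 7.2500% + 0.1589 × 2.6057% + 0.1785 × 3.3370% + 0.2073 × 1.9099% = 4.7069%.

4.71%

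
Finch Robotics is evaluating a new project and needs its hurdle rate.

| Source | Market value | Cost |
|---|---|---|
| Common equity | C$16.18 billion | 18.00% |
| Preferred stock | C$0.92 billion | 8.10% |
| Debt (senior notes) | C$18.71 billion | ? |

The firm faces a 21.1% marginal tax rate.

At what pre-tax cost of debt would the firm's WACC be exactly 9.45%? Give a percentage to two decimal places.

Total capital V = 16.18 + 0.92 + 18.71 = 35.81.
Equity weight = 16.18/35.81 = 0.4518.
Preferred weight = 0.92/35.81 = 0.0257.
Senior notes weight = 18.71/35.81 = 0.5225.
Equity contribution = 0.4518 × 18% = 8.1329%.
Preferred contribution = 0.0257 × 8.1% = 0.2081%.
Remaining for debt = 9.45% − 8.3410% = 1.1090%.
Rd × (1 − 21.1%) × 0.5225 = 1.1090%  ⇒  Rd = 2.6901%.

2.69%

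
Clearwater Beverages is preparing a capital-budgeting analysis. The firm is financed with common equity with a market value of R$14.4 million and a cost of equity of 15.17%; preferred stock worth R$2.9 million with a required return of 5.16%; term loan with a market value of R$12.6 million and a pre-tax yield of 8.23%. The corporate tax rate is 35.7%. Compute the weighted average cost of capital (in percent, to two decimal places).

Total capital V = 14.4 + 2.9 + 12.6 = 29.9.
Equity: weight = 14.4/29.9 = 0.4816; cost = 15.17%.
Preferred: weight = 2.9/29.9 = 0.0970; cost = 5.16%.
Term loan: weight = 12.6/29.9 = 0.4214; after-tax cost = 8.23% × (1 − 35.7%) = 5.2919%.
WACC = 0.4816 × 15.1700% + 0.0970 × 5.1600% + 0.4214 × 5.2919% = 10.0364%.

10.04%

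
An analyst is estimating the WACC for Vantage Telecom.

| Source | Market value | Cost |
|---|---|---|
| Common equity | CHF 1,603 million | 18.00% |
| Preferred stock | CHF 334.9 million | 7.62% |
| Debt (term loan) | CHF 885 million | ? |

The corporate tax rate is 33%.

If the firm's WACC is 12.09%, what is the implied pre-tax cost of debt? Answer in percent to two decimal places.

4.59%

Total capital V = 1603 + 334.9 + 885 = 2822.9.
Equity weight = 1603/2822.9 = 0.5679.
Preferred weight = 334.9/2822.9 = 0.1186.
Term loan weight = 885/2822.9 = 0.3135.
Equity contribution = 0.5679 × 18% = 10.2214%.
Preferred contribution = 0.1186 × 7.62% = 0.9040%.
Remaining for debt = 12.09% − 11.1254% = 0.9646%.
Rd × (1 − 33%) × 0.3135 = 0.9646%  ⇒  Rd = 4.5922%.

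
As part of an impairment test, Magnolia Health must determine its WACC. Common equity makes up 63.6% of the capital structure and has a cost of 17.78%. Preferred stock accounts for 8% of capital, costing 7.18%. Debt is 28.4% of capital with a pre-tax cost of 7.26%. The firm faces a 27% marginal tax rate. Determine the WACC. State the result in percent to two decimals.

13.39%

After-tax cost of debt = 7.26% × (1 − 27%) = 5.2998%.
WACC = 0.636 × 17.7800% + 0.080 × 7.1800% + 0.284 × 5.2998% = 13.3876%.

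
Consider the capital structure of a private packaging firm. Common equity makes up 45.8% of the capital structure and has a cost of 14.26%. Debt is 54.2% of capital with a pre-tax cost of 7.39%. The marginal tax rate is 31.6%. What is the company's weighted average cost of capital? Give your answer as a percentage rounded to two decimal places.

After-tax cost of debt = 7.39% × (1 − 31.6%) = 5.0548%.
WACC = 0.458 × 14.2600% + 0.542 × 5.0548% = 9.2708%.

9.27%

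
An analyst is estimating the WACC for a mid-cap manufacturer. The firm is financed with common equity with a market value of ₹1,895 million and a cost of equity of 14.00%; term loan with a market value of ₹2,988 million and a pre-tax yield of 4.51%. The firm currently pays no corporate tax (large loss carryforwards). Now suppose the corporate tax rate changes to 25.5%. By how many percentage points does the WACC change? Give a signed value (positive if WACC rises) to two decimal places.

Current WACC:
Total capital V = 1895 + 2988 = 4883.
Equity: weight = 1895/4883 = 0.3881; cost = 14%.
Term loan: weight = 2988/4883 = 0.6119; after-tax cost = 4.51% × (1 − 0%) = 4.5100%.
WACC = 0.3881 × 14.0000% + 0.6119 × 4.5100% = 8.1929%.
After the change:
Total capital V = 1895 + 2988 = 4883.
Equity: weight = 1895/4883 = 0.3881; cost = 14%.
Term loan: weight = 2988/4883 = 0.6119; after-tax cost = 4.51% × (1 − 25.5%) = 3.3599%.
WACC = 0.3881 × 14.0000% + 0.6119 × 3.3599% = 7.4892%.
Change in WACC = 7.4892% − 8.1929% = -0.7037 pp.

-0.70 pp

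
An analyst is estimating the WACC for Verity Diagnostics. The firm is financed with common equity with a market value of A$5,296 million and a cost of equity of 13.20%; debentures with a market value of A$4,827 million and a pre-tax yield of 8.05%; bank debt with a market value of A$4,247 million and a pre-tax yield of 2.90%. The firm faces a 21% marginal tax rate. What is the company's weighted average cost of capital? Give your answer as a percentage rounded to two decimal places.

Total capital V = 5296 + 4827 + 4247 = 14370.
Equity: weight = 5296/14370 = 0.3685; cost = 13.2%.
Debentures: weight = 4827/14370 = 0.3359; after-tax cost = 8.05% × (1 − 21%) = 6.3595%.
Bank debt: weight = 4247/14370 = 0.2955; after-tax cost = 2.9% × (1 − 21%) = 2.2910%.
WACC = 0.3685 × 13.2000% + 0.3359 × 6.3595% + 0.2955 × 2.2910% = 7.6781%.

7.68%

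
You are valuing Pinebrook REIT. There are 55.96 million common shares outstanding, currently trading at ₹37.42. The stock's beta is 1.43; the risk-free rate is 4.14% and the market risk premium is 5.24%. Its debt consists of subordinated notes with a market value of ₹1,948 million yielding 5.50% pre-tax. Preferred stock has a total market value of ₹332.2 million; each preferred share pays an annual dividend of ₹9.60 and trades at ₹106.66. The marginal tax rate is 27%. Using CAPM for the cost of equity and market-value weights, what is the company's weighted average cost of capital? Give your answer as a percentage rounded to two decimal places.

8.04%

Cost of equity via CAPM: Re = 4.14% + 1.43 × 5.24% = 11.6332%.
Cost of preferred: Rp = 9.6 / 106.66 = 9.0006%.
Market value of equity E = 37.42 × 55.96m = 2094.0232m.
Total capital V = 2094.0232 + 332.2 + 1948 = 4374.2232.
Equity: weight = 2094.0232/4374.2232 = 0.4787; cost = 11.6332%.
Preferred: weight = 332.2/4374.2232 = 0.0759; cost = 9.0006%.
Subordinated notes: weight = 1948/4374.2232 = 0.4453; after-tax cost = 5.5% × (1 − 27%) = 4.0150%.
WACC = 0.4787 × 11.6332% + 0.0759 × 9.0006% + 0.4453 × 4.0150% = 8.0406%.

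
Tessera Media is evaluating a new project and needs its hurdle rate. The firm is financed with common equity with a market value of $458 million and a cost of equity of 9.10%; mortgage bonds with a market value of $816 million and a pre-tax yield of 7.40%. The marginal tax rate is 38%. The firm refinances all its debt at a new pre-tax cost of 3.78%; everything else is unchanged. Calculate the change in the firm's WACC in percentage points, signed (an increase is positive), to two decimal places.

-1.44 pp

Current WACC:
Total capital V = 458 + 816 = 1274.
Equity: weight = 458/1274 = 0.3595; cost = 9.1%.
Mortgage bonds: weight = 816/1274 = 0.6405; after-tax cost = 7.4% × (1 − 38%) = 4.5880%.
WACC = 0.3595 × 9.1000% + 0.6405 × 4.5880% = 6.2101%.
After the change:
Total capital V = 458 + 816 = 1274.
Equity: weight = 458/1274 = 0.3595; cost = 9.1%.
Mortgage bonds: weight = 816/1274 = 0.6405; after-tax cost = 3.78% × (1 − 38%) = 2.3436%.
WACC = 0.3595 × 9.1000% + 0.6405 × 2.3436% = 4.7725%.
Change in WACC = 4.7725% − 6.2101% = -1.4375 pp.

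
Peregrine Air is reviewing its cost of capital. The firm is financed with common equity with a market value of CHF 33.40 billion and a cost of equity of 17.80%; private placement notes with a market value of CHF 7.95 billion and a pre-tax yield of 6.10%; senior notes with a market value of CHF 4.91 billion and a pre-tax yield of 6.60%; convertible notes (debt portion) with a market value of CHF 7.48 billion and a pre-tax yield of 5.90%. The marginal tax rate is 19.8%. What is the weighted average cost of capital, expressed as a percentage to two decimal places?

Total capital V = 33.4 + 7.95 + 4.91 + 7.48 = 53.74.
Equity: weight = 33.4/53.74 = 0.6215; cost = 17.8%.
Private placement notes: weight = 7.95/53.74 = 0.1479; after-tax cost = 6.1% × (1 − 19.8%) = 4.8922%.
Senior notes: weight = 4.91/53.74 = 0.0914; after-tax cost = 6.6% × (1 − 19.8%) = 5.2932%.
Convertible notes (debt portion): weight = 7.48/53.74 = 0.1392; after-tax cost = 5.9% × (1 − 19.8%) = 4.7318%.
WACC = 0.6215 × 17.8000% + 0.1479 × 4.8922% + 0.0914 × 5.2932% + 0.1392 × 4.7318% = 12.9289%.

12.93%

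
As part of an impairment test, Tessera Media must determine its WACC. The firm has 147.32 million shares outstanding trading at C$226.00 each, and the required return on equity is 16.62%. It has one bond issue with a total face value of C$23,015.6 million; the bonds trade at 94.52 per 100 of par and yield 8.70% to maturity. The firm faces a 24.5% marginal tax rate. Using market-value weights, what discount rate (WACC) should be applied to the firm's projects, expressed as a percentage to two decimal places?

12.65%

Market value of equity E = 226.0 × 147.32m = 33294.32m. Market value of debt D = 23015.6m × 94.52/100 = 21754.34512m.
Total capital V = 33294.32 + 21754.34512 = 55048.66512.
Equity: weight = 33294.32/55048.66512 = 0.6048; cost = 16.62%.
Bonds outstanding: weight = 21754.34512/55048.66512 = 0.3952; after-tax cost = 8.7% × (1 − 24.5%) = 6.5685%.
WACC = 0.6048 × 16.6200% + 0.3952 × 6.5685% = 12.6478%.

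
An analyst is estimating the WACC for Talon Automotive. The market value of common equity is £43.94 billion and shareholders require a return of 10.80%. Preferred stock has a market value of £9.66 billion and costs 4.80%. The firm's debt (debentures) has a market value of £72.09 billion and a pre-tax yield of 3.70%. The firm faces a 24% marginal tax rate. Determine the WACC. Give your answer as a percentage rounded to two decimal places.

5.76%

Total capital V = 43.94 + 9.66 + 72.09 = 125.69.
Equity: weight = 43.94/125.69 = 0.3496; cost = 10.8%.
Preferred: weight = 9.66/125.69 = 0.0769; cost = 4.8%.
Debentures: weight = 72.09/125.69 = 0.5736; after-tax cost = 3.7% × (1 − 24%) = 2.8120%.
WACC = 0.3496 × 10.8000% + 0.0769 × 4.8000% + 0.5736 × 2.8120% = 5.7573%.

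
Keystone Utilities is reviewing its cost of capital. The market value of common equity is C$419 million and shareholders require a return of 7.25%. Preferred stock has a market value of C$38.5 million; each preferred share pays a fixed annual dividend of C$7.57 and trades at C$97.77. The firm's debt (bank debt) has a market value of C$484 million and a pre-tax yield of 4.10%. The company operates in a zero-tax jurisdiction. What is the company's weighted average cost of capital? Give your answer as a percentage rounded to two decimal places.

Cost of preferred: Rp = 7.57 / 97.77 = 7.7427%.
Total capital V = 419 + 38.5 + 484 = 941.5.
Equity: weight = 419/941.5 = 0.4450; cost = 7.25%.
Preferred: weight = 38.5/941.5 = 0.0409; cost = 7.7427%.
Bank debt: weight = 484/941.5 = 0.5141; after-tax cost = 4.1% × (1 − 0%) = 4.1000%.
WACC = 0.4450 × 7.2500% + 0.0409 × 7.7427% + 0.5141 × 4.1000% = 5.6508%.

5.65%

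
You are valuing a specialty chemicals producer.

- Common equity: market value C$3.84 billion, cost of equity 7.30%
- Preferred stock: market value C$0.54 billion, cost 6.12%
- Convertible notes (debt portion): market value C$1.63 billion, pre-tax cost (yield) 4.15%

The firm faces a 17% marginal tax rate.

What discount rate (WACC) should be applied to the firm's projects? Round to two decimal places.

Total capital V = 3.84 + 0.54 + 1.63 = 6.01.
Equity: weight = 3.84/6.01 = 0.6389; cost = 7.3%.
Preferred: weight = 0.54/6.01 = 0.0899; cost = 6.12%.
Convertible notes (debt portion): weight = 1.63/6.01 = 0.2712; after-tax cost = 4.15% × (1 − 17%) = 3.4445%.
WACC = 0.6389 × 7.3000% + 0.0899 × 6.1200% + 0.2712 × 3.4445% = 6.1483%.

6.15%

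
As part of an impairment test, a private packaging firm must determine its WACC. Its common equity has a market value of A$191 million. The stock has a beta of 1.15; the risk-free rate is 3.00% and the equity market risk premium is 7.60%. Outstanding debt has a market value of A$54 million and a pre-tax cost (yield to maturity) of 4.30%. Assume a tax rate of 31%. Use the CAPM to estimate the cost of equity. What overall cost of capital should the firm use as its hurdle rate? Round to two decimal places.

Cost of equity via CAPM: Re = 3.0% + 1.15 × 7.6% = 11.7400%.
Total capital V = 191 + 54 = 245.
Equity: weight = 191/245 = 0.7796; cost = 11.74%.
Debt: weight = 54/245 = 0.2204; after-tax cost = 4.3% × (1 − 31%) = 2.9670%.
WACC = 0.7796 × 11.7400% + 0.2204 × 2.9670% = 9.8064%.

9.81%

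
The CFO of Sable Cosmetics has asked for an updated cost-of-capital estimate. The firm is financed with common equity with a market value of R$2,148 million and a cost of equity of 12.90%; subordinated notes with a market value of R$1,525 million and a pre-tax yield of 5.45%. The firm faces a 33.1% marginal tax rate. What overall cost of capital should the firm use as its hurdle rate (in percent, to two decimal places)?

9.06%

Total capital V = 2148 + 1525 = 3673.
Equity: weight = 2148/3673 = 0.5848; cost = 12.9%.
Subordinated notes: weight = 1525/3673 = 0.4152; after-tax cost = 5.45% × (1 − 33.1%) = 3.6461%.
WACC = 0.5848 × 12.9000% + 0.4152 × 3.6461% = 9.0578%.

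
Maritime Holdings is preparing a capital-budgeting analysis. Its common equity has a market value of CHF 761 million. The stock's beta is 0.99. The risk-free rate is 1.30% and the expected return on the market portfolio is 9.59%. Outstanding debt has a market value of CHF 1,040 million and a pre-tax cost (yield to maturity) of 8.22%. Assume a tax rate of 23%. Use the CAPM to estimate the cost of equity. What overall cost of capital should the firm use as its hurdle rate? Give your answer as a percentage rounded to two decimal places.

Market risk premium = 9.59% − 1.3% = 8.29%.
Cost of equity via CAPM: Re = 1.3% + 0.99 × 8.29% = 9.5071%.
Total capital V = 761 + 1040 = 1801.
Equity: weight = 761/1801 = 0.4225; cost = 9.5071%.
Debt: weight = 1040/1801 = 0.5775; after-tax cost = 8.22% × (1 − 23%) = 6.3294%.
WACC = 0.4225 × 9.5071% + 0.5775 × 6.3294% = 7.6721%.

7.67%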